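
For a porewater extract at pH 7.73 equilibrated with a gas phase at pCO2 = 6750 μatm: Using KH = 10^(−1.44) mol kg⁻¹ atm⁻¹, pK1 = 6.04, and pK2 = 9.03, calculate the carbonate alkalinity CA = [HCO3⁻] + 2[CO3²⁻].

CA = 13.2 mmol/kg

[CO2*] = KH · pCO2 = 10^(−1.44) × 6750×10^-6 = 2.451×10^-4 mol/kg
α₀ = 1/(1 + K1/[H⁺] + K1K2/[H⁺]²) = 1/(1 + 10^+1.69 + 10^+0.39) = 0.01907
DIC = [CO2*]/α₀ = 2.451×10^-4 / 0.01907 = 12.85 mmol/kg
CA = (α₁ + 2α₂)·DIC = (0.9341 + 2×0.04682) × 12.85 = 13.2 mmol/kg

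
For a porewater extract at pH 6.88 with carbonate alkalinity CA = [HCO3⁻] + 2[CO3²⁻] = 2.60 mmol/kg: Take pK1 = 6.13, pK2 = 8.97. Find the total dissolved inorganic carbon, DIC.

CA = [HCO3⁻] + 2[CO3²⁻] = (α₁ + 2α₂)·DIC
At pH 6.88: [H⁺]/K1 = 10^-0.75 = 0.17783, K2/[H⁺] = 10^-2.09 = 0.0081283
α₁ = 1/(1 + 0.17783 + 0.0081283) = 1/1.1860 = 0.8432; α₂ = α₁·K2/[H⁺] = 0.006854
α₁ + 2α₂ = 0.8569
DIC = CA / (α₁ + 2α₂) = 2.60 / 0.8569 = 3.03 mmol/kg

DIC = 3.03 mmol/kg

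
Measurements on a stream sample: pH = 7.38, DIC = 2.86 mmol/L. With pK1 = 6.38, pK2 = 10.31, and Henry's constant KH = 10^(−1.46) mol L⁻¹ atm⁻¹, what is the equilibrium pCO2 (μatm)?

pCO2 = 7490 μatm

α₀ = 1 / (1 + K1/[H⁺] + K1K2/[H⁺]²) = 1 / (1 + 10^+1.00 + 10^-1.93)
   = 1 / (1 + 10.000 + 0.011749) = 1/11.012 = 0.09081
[CO2*] = α₀ × DIC = 0.09081 × 2.86 = 0.2597 mmol/L
pCO2 = [CO2*]/KH = 2.597×10^-4 / 3.467×10^-2 = 7490 μatm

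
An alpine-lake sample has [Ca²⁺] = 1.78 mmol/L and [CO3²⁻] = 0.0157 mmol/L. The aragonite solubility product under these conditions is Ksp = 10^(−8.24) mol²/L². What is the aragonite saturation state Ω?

Ω = 4.86

Ksp = 10^(−8.24) = 5.754×10^-9
Ω = [Ca²⁺][CO3²⁻]/Ksp = (1.78×10^-3)(0.0157×10^-3) / 5.754×10^-9 = 4.86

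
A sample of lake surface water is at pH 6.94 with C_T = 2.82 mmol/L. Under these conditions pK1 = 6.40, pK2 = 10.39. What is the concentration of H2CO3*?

α₀ = 1 / (1 + K1/[H⁺] + K1K2/[H⁺]²) = 1 / (1 + 10^+0.54 + 10^-2.91)
   = 1 / (1 + 3.4674 + 0.0012303) = 1/4.4686 = 0.2238
[CO2*] = α₀ × DIC = 0.2238 × 2.82 = 0.631 mmol/L

[CO2*] = 0.631 mmol/L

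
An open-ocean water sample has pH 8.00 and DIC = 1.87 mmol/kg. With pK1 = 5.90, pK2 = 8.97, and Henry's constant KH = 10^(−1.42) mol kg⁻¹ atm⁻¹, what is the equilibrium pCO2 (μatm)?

α₀ = 1 / (1 + K1/[H⁺] + K1K2/[H⁺]²) = 1 / (1 + 10^+2.10 + 10^+1.13)
   = 1 / (1 + 125.89 + 13.490) = 1/140.38 = 0.007123
[CO2*] = α₀ × DIC = 0.007123 × 1.87 = 0.01332 mmol/kg = 13.32 μmol/kg
pCO2 = [CO2*]/KH = 1.332×10^-5 / 3.802×10^-2 = 350 μatm

pCO2 = 350 μatm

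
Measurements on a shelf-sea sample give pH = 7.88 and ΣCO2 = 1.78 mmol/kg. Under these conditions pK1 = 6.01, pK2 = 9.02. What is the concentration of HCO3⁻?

α₁ = 1 / (1 + [H⁺]/K1 + K2/[H⁺]) = 1 / (1 + 10^-1.87 + 10^-1.14)
   = 1 / (1 + 0.013490 + 0.072444) = 1/1.0859 = 0.9209
[HCO3⁻] = α₁ × DIC = 0.9209 × 1.78 = 1.64 mmol/kg

[HCO3⁻] = 1.64 mmol/kg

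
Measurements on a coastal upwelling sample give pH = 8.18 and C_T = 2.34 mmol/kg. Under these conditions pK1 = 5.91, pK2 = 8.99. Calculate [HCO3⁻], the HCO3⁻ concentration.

α₁ = 1 / (1 + [H⁺]/K1 + K2/[H⁺]) = 1 / (1 + 10^-2.27 + 10^-0.81)
   = 1 / (1 + 0.0053703 + 0.15488) = 1/1.1603 = 0.8619
[HCO3⁻] = α₁ × DIC = 0.8619 × 2.34 = 2.02 mmol/kg

[HCO3⁻] = 2.02 mmol/kg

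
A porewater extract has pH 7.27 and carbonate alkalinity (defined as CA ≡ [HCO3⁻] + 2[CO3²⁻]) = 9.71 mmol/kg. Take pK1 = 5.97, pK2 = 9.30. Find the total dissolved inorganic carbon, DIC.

DIC = 10.1 mmol/kg

CA = [HCO3⁻] + 2[CO3²⁻] = (α₁ + 2α₂)·DIC
At pH 7.27: [H⁺]/K1 = 10^-1.30 = 0.050119, K2/[H⁺] = 10^-2.03 = 0.0093325
α₁ = 1/(1 + 0.050119 + 0.0093325) = 1/1.0595 = 0.9439; α₂ = α₁·K2/[H⁺] = 0.008809
α₁ + 2α₂ = 0.9615
DIC = CA / (α₁ + 2α₂) = 9.71 / 0.9615 = 10.1 mmol/kg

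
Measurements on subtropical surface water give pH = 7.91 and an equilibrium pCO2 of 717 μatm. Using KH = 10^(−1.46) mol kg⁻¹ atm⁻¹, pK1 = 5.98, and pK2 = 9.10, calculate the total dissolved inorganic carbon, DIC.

DIC = 2.28 mmol/kg

[CO2*] = KH · pCO2 = 10^(−1.46) × 717×10^-6 = 2.486×10^-5 mol/kg
α₀ = 1/(1 + K1/[H⁺] + K1K2/[H⁺]²) = 1/(1 + 10^+1.93 + 10^+0.74) = 0.01092
DIC = [CO2*]/α₀ = 2.486×10^-5 / 0.01092 = 2.28 mmol/kg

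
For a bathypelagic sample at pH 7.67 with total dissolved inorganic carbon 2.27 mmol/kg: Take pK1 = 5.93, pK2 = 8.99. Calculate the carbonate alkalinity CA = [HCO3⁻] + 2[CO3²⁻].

CA = 2.33 mmol/kg

CA = [HCO3⁻] + 2[CO3²⁻] = (α₁ + 2α₂)·DIC
At pH 7.67: [H⁺]/K1 = 10^-1.74 = 0.018197, K2/[H⁺] = 10^-1.32 = 0.047863
α₁ = 1/(1 + 0.018197 + 0.047863) = 1/1.0661 = 0.9380; α₂ = α₁·K2/[H⁺] = 0.04490
α₁ + 2α₂ = 1.0278
CA = 1.0278 × 2.27 = 2.33 mmol/kg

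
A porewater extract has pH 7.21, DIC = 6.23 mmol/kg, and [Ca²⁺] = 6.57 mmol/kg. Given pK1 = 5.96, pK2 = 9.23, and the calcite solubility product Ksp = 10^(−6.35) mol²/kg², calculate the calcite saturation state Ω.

Ω = 0.821

α₂ = 1 / (1 + [H⁺]/K2 + [H⁺]²/(K1K2)) = 1 / (1 + 10^+2.02 + 10^+0.77)
   = 1 / (1 + 104.71 + 5.8884) = 1/111.60 = 0.008960
[CO3²⁻] = α₂ × DIC = 0.008960 × 6.23 = 0.05582 mmol/kg
Ksp = 10^(−6.35) = 4.467×10^-7
Ω = [Ca²⁺][CO3²⁻]/Ksp = (6.57×10^-3)(5.582×10^-5) / 4.467×10^-7 = 0.821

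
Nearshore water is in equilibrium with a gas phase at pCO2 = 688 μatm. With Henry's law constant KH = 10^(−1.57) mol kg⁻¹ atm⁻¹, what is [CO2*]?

[CO2*] = 18.5 μmol/kg

KH = 10^(−1.57) = 2.692×10^-2 mol kg⁻¹ atm⁻¹
[CO2*] = KH · pCO2 = 2.692×10^-2 × 688×10^-6 atm = 1.85×10^-5 mol/kg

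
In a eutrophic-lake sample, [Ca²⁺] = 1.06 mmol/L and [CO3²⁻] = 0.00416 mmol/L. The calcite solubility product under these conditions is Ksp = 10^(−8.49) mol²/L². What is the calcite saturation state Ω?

Ksp = 10^(−8.49) = 3.236×10^-9
Ω = [Ca²⁺][CO3²⁻]/Ksp = (1.06×10^-3)(0.00416×10^-3) / 3.236×10^-9 = 1.36

Ω = 1.36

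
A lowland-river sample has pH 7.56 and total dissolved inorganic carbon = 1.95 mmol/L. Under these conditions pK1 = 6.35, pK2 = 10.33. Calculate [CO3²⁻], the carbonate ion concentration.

[CO3²⁻] = 3.11 μmol/L

α₂ = 1 / (1 + [H⁺]/K2 + [H⁺]²/(K1K2)) = 1 / (1 + 10^+2.77 + 10^+1.56)
   = 1 / (1 + 588.84 + 36.308) = 1/626.15 = 0.001597
[CO3²⁻] = α₂ × DIC = 0.001597 × 1.95 = 0.00311 mmol/L = 3.11 μmol/L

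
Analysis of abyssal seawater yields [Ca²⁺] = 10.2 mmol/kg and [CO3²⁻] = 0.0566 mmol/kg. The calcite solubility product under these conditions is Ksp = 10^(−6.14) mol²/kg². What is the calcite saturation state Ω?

Ksp = 10^(−6.14) = 7.244×10^-7
Ω = [Ca²⁺][CO3²⁻]/Ksp = (10.2×10^-3)(0.0566×10^-3) / 7.244×10^-7 = 0.797

Ω = 0.797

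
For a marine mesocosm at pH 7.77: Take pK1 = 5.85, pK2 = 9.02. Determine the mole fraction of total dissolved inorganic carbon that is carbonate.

α₂ = 1 / (1 + [H⁺]/K2 + [H⁺]²/(K1K2)) = 1 / (1 + 10^+1.25 + 10^-0.67)
   = 1 / (1 + 17.783 + 0.21380) = 1/18.997 = 0.05264

α₂ = 0.0526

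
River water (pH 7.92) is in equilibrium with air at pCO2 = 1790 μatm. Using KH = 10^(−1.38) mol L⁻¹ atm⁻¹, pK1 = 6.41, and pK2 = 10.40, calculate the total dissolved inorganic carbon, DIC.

[CO2*] = KH · pCO2 = 10^(−1.38) × 1790×10^-6 = 7.462×10^-5 mol/L
α₀ = 1/(1 + K1/[H⁺] + K1K2/[H⁺]²) = 1/(1 + 10^+1.51 + 10^-0.97) = 0.02988
DIC = [CO2*]/α₀ = 7.462×10^-5 / 0.02988 = 2.50 mmol/L

DIC = 2.50 mmol/L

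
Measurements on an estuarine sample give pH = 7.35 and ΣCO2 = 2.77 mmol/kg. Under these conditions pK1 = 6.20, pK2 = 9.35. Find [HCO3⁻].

[HCO3⁻] = 2.56 mmol/kg

α₁ = 1 / (1 + [H⁺]/K1 + K2/[H⁺]) = 1 / (1 + 10^-1.15 + 10^-2.00)
   = 1 / (1 + 0.070795 + 0.010000) = 1/1.0808 = 0.9252
[HCO3⁻] = α₁ × DIC = 0.9252 × 2.77 = 2.56 mmol/kg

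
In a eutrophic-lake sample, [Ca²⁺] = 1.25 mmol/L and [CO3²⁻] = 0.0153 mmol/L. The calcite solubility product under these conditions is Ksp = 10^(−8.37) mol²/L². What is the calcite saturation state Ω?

Ksp = 10^(−8.37) = 4.266×10^-9
Ω = [Ca²⁺][CO3²⁻]/Ksp = (1.25×10^-3)(0.0153×10^-3) / 4.266×10^-9 = 4.48

Ω = 4.48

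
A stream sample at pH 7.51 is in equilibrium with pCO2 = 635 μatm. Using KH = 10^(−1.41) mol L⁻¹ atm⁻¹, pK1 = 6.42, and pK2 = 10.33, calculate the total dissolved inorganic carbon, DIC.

[CO2*] = KH · pCO2 = 10^(−1.41) × 635×10^-6 = 2.470×10^-5 mol/L
α₀ = 1/(1 + K1/[H⁺] + K1K2/[H⁺]²) = 1/(1 + 10^+1.09 + 10^-1.73) = 0.07507
DIC = [CO2*]/α₀ = 2.470×10^-5 / 0.07507 = 0.329 mmol/L

DIC = 0.329 mmol/L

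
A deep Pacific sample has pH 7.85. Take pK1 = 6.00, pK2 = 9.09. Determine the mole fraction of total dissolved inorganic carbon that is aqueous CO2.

α₀ = 0.0132

α₀ = 1 / (1 + K1/[H⁺] + K1K2/[H⁺]²) = 1 / (1 + 10^+1.85 + 10^+0.61)
   = 1 / (1 + 70.795 + 4.0738) = 1/75.868 = 0.01318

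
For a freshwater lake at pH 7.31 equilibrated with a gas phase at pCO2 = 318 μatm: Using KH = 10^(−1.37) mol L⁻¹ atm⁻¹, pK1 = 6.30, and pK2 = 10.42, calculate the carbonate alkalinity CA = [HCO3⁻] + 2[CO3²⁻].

[CO2*] = KH · pCO2 = 10^(−1.37) × 318×10^-6 = 1.357×10^-5 mol/L
α₀ = 1/(1 + K1/[H⁺] + K1K2/[H⁺]²) = 1/(1 + 10^+1.01 + 10^-2.10) = 0.08896
DIC = [CO2*]/α₀ = 1.357×10^-5 / 0.08896 = 0.1525 mmol/L
CA = (α₁ + 2α₂)·DIC = (0.9103 + 2×0.0007066) × 0.1525 = 0.139 mmol/L

CA = 0.139 mmol/L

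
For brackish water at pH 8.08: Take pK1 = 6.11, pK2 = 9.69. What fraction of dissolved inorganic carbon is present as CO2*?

α₀ = 0.0104

α₀ = 1 / (1 + K1/[H⁺] + K1K2/[H⁺]²) = 1 / (1 + 10^+1.97 + 10^+0.36)
   = 1 / (1 + 93.325 + 2.2909) = 1/96.616 = 0.01035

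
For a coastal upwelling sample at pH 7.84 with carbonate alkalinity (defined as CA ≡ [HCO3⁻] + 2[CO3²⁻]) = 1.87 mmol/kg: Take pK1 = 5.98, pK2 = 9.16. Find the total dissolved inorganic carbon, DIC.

CA = [HCO3⁻] + 2[CO3²⁻] = (α₁ + 2α₂)·DIC
At pH 7.84: [H⁺]/K1 = 10^-1.86 = 0.013804, K2/[H⁺] = 10^-1.32 = 0.047863
α₁ = 1/(1 + 0.013804 + 0.047863) = 1/1.0617 = 0.9419; α₂ = α₁·K2/[H⁺] = 0.04508
α₁ + 2α₂ = 1.0321
DIC = CA / (α₁ + 2α₂) = 1.87 / 1.0321 = 1.81 mmol/kg

DIC = 1.81 mmol/kg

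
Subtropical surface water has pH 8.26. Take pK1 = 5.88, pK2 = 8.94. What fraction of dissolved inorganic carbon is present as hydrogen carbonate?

α₁ = 0.824

α₁ = 1 / (1 + [H⁺]/K1 + K2/[H⁺]) = 1 / (1 + 10^-2.38 + 10^-0.68)
   = 1 / (1 + 0.0041687 + 0.20893) = 1/1.2131 = 0.8243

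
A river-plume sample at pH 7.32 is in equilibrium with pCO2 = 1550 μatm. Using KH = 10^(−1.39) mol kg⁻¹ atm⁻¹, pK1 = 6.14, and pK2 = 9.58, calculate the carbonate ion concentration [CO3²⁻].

[CO2*] = KH · pCO2 = 10^(−1.39) × 1550×10^-6 = 6.314×10^-5 mol/kg
α₀ = 1/(1 + K1/[H⁺] + K1K2/[H⁺]²) = 1/(1 + 10^+1.18 + 10^-1.08) = 0.06166
DIC = [CO2*]/α₀ = 6.314×10^-5 / 0.06166 = 1.024 mmol/kg
[CO3²⁻] = α₂·DIC; α₂ = 0.005128, so [CO3²⁻] = 0.005128 × 1.024 = 0.00525 mmol/kg = 5.25 μmol/kg

[CO3²⁻] = 5.25 μmol/kg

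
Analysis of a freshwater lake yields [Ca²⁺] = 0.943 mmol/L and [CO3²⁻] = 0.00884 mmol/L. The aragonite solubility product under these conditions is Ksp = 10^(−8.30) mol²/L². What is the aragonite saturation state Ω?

Ksp = 10^(−8.30) = 5.012×10^-9
Ω = [Ca²⁺][CO3²⁻]/Ksp = (0.943×10^-3)(0.00884×10^-3) / 5.012×10^-9 = 1.66

Ω = 1.66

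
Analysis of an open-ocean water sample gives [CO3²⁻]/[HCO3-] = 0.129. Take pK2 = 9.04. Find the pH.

pH = 8.15

From K2 = [H⁺][CO3²⁻]/[HCO3-]:  pH = pK2 + log₁₀([CO3²⁻]/[HCO3-])
log₁₀(0.129) = -0.889
pH = 9.04 + (-0.889) = 8.15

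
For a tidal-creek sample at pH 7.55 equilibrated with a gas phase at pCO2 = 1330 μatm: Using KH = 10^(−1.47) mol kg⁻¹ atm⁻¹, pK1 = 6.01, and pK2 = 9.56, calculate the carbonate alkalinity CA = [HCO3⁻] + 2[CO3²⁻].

CA = 1.59 mmol/kg

[CO2*] = KH · pCO2 = 10^(−1.47) × 1330×10^-6 = 4.507×10^-5 mol/kg
α₀ = 1/(1 + K1/[H⁺] + K1K2/[H⁺]²) = 1/(1 + 10^+1.54 + 10^-0.47) = 0.02777
DIC = [CO2*]/α₀ = 4.507×10^-5 / 0.02777 = 1.623 mmol/kg
CA = (α₁ + 2α₂)·DIC = (0.9628 + 2×0.009409) × 1.623 = 1.59 mmol/kg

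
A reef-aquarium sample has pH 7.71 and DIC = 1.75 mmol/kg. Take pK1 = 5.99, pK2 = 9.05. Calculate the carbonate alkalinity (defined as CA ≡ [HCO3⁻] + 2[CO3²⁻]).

CA = 1.79 mmol/kg

CA = [HCO3⁻] + 2[CO3²⁻] = (α₁ + 2α₂)·DIC
At pH 7.71: [H⁺]/K1 = 10^-1.72 = 0.019055, K2/[H⁺] = 10^-1.34 = 0.045709
α₁ = 1/(1 + 0.019055 + 0.045709) = 1/1.0648 = 0.9392; α₂ = α₁·K2/[H⁺] = 0.04293
α₁ + 2α₂ = 1.0250
CA = 1.0250 × 1.75 = 1.79 mmol/kg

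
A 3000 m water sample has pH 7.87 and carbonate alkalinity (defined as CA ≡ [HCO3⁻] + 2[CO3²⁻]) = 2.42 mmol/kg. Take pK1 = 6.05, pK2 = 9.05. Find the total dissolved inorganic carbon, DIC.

CA = [HCO3⁻] + 2[CO3²⁻] = (α₁ + 2α₂)·DIC
At pH 7.87: [H⁺]/K1 = 10^-1.82 = 0.015136, K2/[H⁺] = 10^-1.18 = 0.066069
α₁ = 1/(1 + 0.015136 + 0.066069) = 1/1.0812 = 0.9249; α₂ = α₁·K2/[H⁺] = 0.06111
α₁ + 2α₂ = 1.0471
DIC = CA / (α₁ + 2α₂) = 2.42 / 1.0471 = 2.31 mmol/kg

DIC = 2.31 mmol/kg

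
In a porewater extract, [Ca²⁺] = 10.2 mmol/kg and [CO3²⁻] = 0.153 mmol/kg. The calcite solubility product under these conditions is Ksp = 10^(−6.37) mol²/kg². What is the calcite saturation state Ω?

Ksp = 10^(−6.37) = 4.266×10^-7
Ω = [Ca²⁺][CO3²⁻]/Ksp = (10.2×10^-3)(0.153×10^-3) / 4.266×10^-7 = 3.66

Ω = 3.66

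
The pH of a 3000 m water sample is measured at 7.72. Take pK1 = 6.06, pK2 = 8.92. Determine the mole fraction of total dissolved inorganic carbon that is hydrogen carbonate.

α₁ = 1 / (1 + [H⁺]/K1 + K2/[H⁺]) = 1 / (1 + 10^-1.66 + 10^-1.20)
   = 1 / (1 + 0.021878 + 0.063096) = 1/1.0850 = 0.9217

α₁ = 0.922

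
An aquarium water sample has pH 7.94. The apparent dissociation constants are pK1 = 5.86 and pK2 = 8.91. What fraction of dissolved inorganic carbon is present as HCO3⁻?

α₁ = 1 / (1 + [H⁺]/K1 + K2/[H⁺]) = 1 / (1 + 10^-2.08 + 10^-0.97)
   = 1 / (1 + 0.0083176 + 0.10715) = 1/1.1155 = 0.8965

α₁ = 0.896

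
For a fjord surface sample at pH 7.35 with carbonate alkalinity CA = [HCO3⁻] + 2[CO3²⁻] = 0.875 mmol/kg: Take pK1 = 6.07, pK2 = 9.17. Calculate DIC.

CA = [HCO3⁻] + 2[CO3²⁻] = (α₁ + 2α₂)·DIC
At pH 7.35: [H⁺]/K1 = 10^-1.28 = 0.052481, K2/[H⁺] = 10^-1.82 = 0.015136
α₁ = 1/(1 + 0.052481 + 0.015136) = 1/1.0676 = 0.9367; α₂ = α₁·K2/[H⁺] = 0.01418
α₁ + 2α₂ = 0.9650
DIC = CA / (α₁ + 2α₂) = 0.875 / 0.9650 = 0.907 mmol/kg

DIC = 0.907 mmol/kg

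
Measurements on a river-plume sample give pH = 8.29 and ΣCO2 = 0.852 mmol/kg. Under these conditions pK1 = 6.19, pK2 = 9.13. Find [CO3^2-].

[CO3²⁻] = 0.107 mmol/kg

α₂ = 1 / (1 + [H⁺]/K2 + [H⁺]²/(K1K2)) = 1 / (1 + 10^+0.84 + 10^-1.26)
   = 1 / (1 + 6.9183 + 0.054954) = 1/7.9733 = 0.1254
[CO3²⁻] = α₂ × DIC = 0.1254 × 0.852 = 0.107 mmol/kg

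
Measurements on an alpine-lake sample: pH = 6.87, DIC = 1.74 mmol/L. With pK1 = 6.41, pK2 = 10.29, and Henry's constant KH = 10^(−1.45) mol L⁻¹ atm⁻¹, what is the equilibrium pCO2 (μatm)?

pCO2 = 1.26×10^4 μatm

α₀ = 1 / (1 + K1/[H⁺] + K1K2/[H⁺]²) = 1 / (1 + 10^+0.46 + 10^-2.96)
   = 1 / (1 + 2.8840 + 0.0010965) = 1/3.8851 = 0.2574
[CO2*] = α₀ × DIC = 0.2574 × 1.74 = 0.4479 mmol/L
pCO2 = [CO2*]/KH = 4.479×10^-4 / 3.548×10^-2 = 1.26×10^4 μatm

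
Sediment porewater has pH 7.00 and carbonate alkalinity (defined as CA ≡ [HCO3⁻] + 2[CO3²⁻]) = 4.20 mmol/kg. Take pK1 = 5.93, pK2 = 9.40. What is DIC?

DIC = 4.54 mmol/kg

CA = [HCO3⁻] + 2[CO3²⁻] = (α₁ + 2α₂)·DIC
At pH 7.00: [H⁺]/K1 = 10^-1.07 = 0.085114, K2/[H⁺] = 10^-2.40 = 0.0039811
α₁ = 1/(1 + 0.085114 + 0.0039811) = 1/1.0891 = 0.9182; α₂ = α₁·K2/[H⁺] = 0.003655
α₁ + 2α₂ = 0.9255
DIC = CA / (α₁ + 2α₂) = 4.20 / 0.9255 = 4.54 mmol/kg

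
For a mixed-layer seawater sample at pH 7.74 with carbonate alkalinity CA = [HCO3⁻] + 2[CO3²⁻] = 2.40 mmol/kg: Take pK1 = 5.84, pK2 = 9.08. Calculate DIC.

CA = [HCO3⁻] + 2[CO3²⁻] = (α₁ + 2α₂)·DIC
At pH 7.74: [H⁺]/K1 = 10^-1.90 = 0.012589, K2/[H⁺] = 10^-1.34 = 0.045709
α₁ = 1/(1 + 0.012589 + 0.045709) = 1/1.0583 = 0.9449; α₂ = α₁·K2/[H⁺] = 0.04319
α₁ + 2α₂ = 1.0313
DIC = CA / (α₁ + 2α₂) = 2.40 / 1.0313 = 2.33 mmol/kg

DIC = 2.33 mmol/kg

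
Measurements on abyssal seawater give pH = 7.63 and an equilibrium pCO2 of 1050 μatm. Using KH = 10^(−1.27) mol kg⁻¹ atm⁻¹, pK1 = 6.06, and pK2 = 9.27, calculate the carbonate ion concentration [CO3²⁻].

[CO3²⁻] = 0.0480 mmol/kg

[CO2*] = KH · pCO2 = 10^(−1.27) × 1050×10^-6 = 5.639×10^-5 mol/kg
α₀ = 1/(1 + K1/[H⁺] + K1K2/[H⁺]²) = 1/(1 + 10^+1.57 + 10^-0.07) = 0.02564
DIC = [CO2*]/α₀ = 5.639×10^-5 / 0.02564 = 2.199 mmol/kg
[CO3²⁻] = α₂·DIC; α₂ = 0.02182, so [CO3²⁻] = 0.02182 × 2.199 = 0.0480 mmol/kg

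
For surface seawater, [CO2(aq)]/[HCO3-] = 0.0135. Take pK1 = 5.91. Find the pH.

pH = 7.78

From K1 = [H⁺][HCO3-]/[CO2(aq)]:  pH = pK1 − log₁₀([CO2(aq)]/[HCO3-])
log₁₀(0.0135) = -1.870
pH = 5.91 − (-1.870) = 7.78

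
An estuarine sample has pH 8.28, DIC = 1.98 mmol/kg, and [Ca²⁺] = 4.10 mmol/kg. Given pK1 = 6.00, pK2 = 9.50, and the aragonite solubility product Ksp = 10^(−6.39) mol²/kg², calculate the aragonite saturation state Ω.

Ω = 1.13

α₂ = 1 / (1 + [H⁺]/K2 + [H⁺]²/(K1K2)) = 1 / (1 + 10^+1.22 + 10^-1.06)
   = 1 / (1 + 16.596 + 0.087096) = 1/17.683 = 0.05655
[CO3²⁻] = α₂ × DIC = 0.05655 × 1.98 = 0.1120 mmol/kg
Ksp = 10^(−6.39) = 4.074×10^-7
Ω = [Ca²⁺][CO3²⁻]/Ksp = (4.10×10^-3)(1.120×10^-4) / 4.074×10^-7 = 1.13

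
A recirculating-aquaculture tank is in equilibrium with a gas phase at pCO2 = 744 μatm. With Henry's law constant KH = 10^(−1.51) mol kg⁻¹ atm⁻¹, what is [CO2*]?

KH = 10^(−1.51) = 3.090×10^-2 mol kg⁻¹ atm⁻¹
[CO2*] = KH · pCO2 = 3.090×10^-2 × 744×10^-6 atm = 2.30×10^-5 mol/kg

[CO2*] = 23.0 μmol/kg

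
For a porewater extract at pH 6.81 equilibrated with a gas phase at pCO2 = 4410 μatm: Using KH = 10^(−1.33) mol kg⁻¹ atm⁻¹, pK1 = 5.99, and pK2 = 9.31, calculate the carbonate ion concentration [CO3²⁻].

[CO3²⁻] = 4.31 μmol/kg

[CO2*] = KH · pCO2 = 10^(−1.33) × 4410×10^-6 = 2.063×10^-4 mol/kg
α₀ = 1/(1 + K1/[H⁺] + K1K2/[H⁺]²) = 1/(1 + 10^+0.82 + 10^-1.68) = 0.1311
DIC = [CO2*]/α₀ = 2.063×10^-4 / 0.1311 = 1.573 mmol/kg
[CO3²⁻] = α₂·DIC; α₂ = 0.002739, so [CO3²⁻] = 0.002739 × 1.573 = 0.00431 mmol/kg = 4.31 μmol/kg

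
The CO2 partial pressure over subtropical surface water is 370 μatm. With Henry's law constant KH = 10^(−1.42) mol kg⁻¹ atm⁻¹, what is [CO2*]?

[CO2*] = 14.1 μmol/kg

KH = 10^(−1.42) = 3.802×10^-2 mol kg⁻¹ atm⁻¹
[CO2*] = KH · pCO2 = 3.802×10^-2 × 370×10^-6 atm = 1.41×10^-5 mol/kg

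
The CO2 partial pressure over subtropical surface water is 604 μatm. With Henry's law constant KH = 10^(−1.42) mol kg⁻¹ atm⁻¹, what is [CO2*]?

[CO2*] = 23.0 μmol/kg

KH = 10^(−1.42) = 3.802×10^-2 mol kg⁻¹ atm⁻¹
[CO2*] = KH · pCO2 = 3.802×10^-2 × 604×10^-6 atm = 2.30×10^-5 mol/kg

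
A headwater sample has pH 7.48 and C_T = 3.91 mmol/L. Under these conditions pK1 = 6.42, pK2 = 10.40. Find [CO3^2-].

[CO3²⁻] = 4.32 μmol/L

α₂ = 1 / (1 + [H⁺]/K2 + [H⁺]²/(K1K2)) = 1 / (1 + 10^+2.92 + 10^+1.86)
   = 1 / (1 + 831.76 + 72.444) = 1/905.21 = 0.001105
[CO3²⁻] = α₂ × DIC = 0.001105 × 3.91 = 0.00432 mmol/L = 4.32 μmol/L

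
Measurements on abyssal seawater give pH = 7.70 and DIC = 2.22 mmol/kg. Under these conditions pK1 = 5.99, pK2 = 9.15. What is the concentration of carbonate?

[CO3²⁻] = 0.0747 mmol/kg

α₂ = 1 / (1 + [H⁺]/K2 + [H⁺]²/(K1K2)) = 1 / (1 + 10^+1.45 + 10^-0.26)
   = 1 / (1 + 28.184 + 0.54954) = 1/29.733 = 0.03363
[CO3²⁻] = α₂ × DIC = 0.03363 × 2.22 = 0.0747 mmol/kg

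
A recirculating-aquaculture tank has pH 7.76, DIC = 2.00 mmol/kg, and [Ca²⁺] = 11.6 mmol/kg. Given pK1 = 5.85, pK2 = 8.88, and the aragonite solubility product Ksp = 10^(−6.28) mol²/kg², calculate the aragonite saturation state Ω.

Ω = 3.08

α₂ = 1 / (1 + [H⁺]/K2 + [H⁺]²/(K1K2)) = 1 / (1 + 10^+1.12 + 10^-0.79)
   = 1 / (1 + 13.183 + 0.16218) = 1/14.345 = 0.06971
[CO3²⁻] = α₂ × DIC = 0.06971 × 2.00 = 0.1394 mmol/kg
Ksp = 10^(−6.28) = 5.248×10^-7
Ω = [Ca²⁺][CO3²⁻]/Ksp = (11.6×10^-3)(1.394×10^-4) / 5.248×10^-7 = 3.08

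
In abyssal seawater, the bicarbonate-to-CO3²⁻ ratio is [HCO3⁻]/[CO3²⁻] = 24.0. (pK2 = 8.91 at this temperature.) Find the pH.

pH = 7.53

From K2 = [H⁺][CO3²⁻]/[HCO3⁻]:  pH = pK2 − log₁₀([HCO3⁻]/[CO3²⁻])
log₁₀(24.0) = +1.380
pH = 8.91 − (+1.380) = 7.53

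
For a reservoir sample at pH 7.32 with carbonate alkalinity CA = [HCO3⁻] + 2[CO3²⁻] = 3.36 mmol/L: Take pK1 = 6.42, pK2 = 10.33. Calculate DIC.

CA = [HCO3⁻] + 2[CO3²⁻] = (α₁ + 2α₂)·DIC
At pH 7.32: [H⁺]/K1 = 10^-0.90 = 0.12589, K2/[H⁺] = 10^-3.01 = 0.00097724
α₁ = 1/(1 + 0.12589 + 0.00097724) = 1/1.1269 = 0.8874; α₂ = α₁·K2/[H⁺] = 0.0008672
α₁ + 2α₂ = 0.8891
DIC = CA / (α₁ + 2α₂) = 3.36 / 0.8891 = 3.78 mmol/L

DIC = 3.78 mmol/L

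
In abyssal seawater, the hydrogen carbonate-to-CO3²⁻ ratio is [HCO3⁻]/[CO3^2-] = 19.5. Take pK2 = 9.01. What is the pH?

pH = 7.72

From K2 = [H⁺][CO3^2-]/[HCO3⁻]:  pH = pK2 − log₁₀([HCO3⁻]/[CO3^2-])
log₁₀(19.5) = +1.290
pH = 9.01 − (+1.290) = 7.72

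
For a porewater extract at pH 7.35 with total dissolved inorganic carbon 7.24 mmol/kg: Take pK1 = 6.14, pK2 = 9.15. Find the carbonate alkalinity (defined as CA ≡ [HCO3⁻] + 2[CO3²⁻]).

CA = 6.93 mmol/kg

CA = [HCO3⁻] + 2[CO3²⁻] = (α₁ + 2α₂)·DIC
At pH 7.35: [H⁺]/K1 = 10^-1.21 = 0.061660, K2/[H⁺] = 10^-1.80 = 0.015849
α₁ = 1/(1 + 0.061660 + 0.015849) = 1/1.0775 = 0.9281; α₂ = α₁·K2/[H⁺] = 0.01471
α₁ + 2α₂ = 0.9575
CA = 0.9575 × 7.24 = 6.93 mmol/kg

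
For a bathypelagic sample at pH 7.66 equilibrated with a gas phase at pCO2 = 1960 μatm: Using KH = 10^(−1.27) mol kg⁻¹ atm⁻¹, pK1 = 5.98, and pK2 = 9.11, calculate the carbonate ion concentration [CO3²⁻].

[CO2*] = KH · pCO2 = 10^(−1.27) × 1960×10^-6 = 1.053×10^-4 mol/kg
α₀ = 1/(1 + K1/[H⁺] + K1K2/[H⁺]²) = 1/(1 + 10^+1.68 + 10^+0.23) = 0.01978
DIC = [CO2*]/α₀ = 1.053×10^-4 / 0.01978 = 5.322 mmol/kg
[CO3²⁻] = α₂·DIC; α₂ = 0.03359, so [CO3²⁻] = 0.03359 × 5.322 = 0.179 mmol/kg

[CO3²⁻] = 0.179 mmol/kg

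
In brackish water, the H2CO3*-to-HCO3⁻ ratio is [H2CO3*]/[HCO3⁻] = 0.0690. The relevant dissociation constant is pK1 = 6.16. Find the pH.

pH = 7.32

From K1 = [H⁺][HCO3⁻]/[H2CO3*]:  pH = pK1 − log₁₀([H2CO3*]/[HCO3⁻])
log₁₀(0.0690) = -1.161
pH = 6.16 − (-1.161) = 7.32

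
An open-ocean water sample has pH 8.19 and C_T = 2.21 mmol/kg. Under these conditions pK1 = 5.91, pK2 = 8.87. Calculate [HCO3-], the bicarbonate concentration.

α₁ = 1 / (1 + [H⁺]/K1 + K2/[H⁺]) = 1 / (1 + 10^-2.28 + 10^-0.68)
   = 1 / (1 + 0.0052481 + 0.20893) = 1/1.2142 = 0.8236
[HCO3⁻] = α₁ × DIC = 0.8236 × 2.21 = 1.82 mmol/kg

[HCO3⁻] = 1.82 mmol/kg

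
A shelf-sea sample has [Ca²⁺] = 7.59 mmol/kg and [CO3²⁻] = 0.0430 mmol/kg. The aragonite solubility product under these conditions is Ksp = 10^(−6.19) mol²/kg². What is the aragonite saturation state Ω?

Ω = 0.505

Ksp = 10^(−6.19) = 6.457×10^-7
Ω = [Ca²⁺][CO3²⁻]/Ksp = (7.59×10^-3)(0.0430×10^-3) / 6.457×10^-7 = 0.505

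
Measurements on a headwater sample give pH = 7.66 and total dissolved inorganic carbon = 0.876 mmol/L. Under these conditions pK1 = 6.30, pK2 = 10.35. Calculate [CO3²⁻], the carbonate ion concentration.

[CO3²⁻] = 1.71 μmol/L

α₂ = 1 / (1 + [H⁺]/K2 + [H⁺]²/(K1K2)) = 1 / (1 + 10^+2.69 + 10^+1.33)
   = 1 / (1 + 489.78 + 21.380) = 1/512.16 = 0.001953
[CO3²⁻] = α₂ × DIC = 0.001953 × 0.876 = 0.00171 mmol/L = 1.71 μmol/L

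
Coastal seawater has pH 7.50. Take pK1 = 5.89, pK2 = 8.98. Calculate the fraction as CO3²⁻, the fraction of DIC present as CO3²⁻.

α₂ = 1 / (1 + [H⁺]/K2 + [H⁺]²/(K1K2)) = 1 / (1 + 10^+1.48 + 10^-0.13)
   = 1 / (1 + 30.200 + 0.74131) = 1/31.941 = 0.03131

α₂ = 0.0313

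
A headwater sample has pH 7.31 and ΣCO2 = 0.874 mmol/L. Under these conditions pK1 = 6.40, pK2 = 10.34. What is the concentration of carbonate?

[CO3²⁻] = 0.726 μmol/L

α₂ = 1 / (1 + [H⁺]/K2 + [H⁺]²/(K1K2)) = 1 / (1 + 10^+3.03 + 10^+2.12)
   = 1 / (1 + 1071.5 + 131.83) = 1/1204.3 = 0.0008303
[CO3²⁻] = α₂ × DIC = 0.0008303 × 0.874 = 0.000726 mmol/L = 0.726 μmol/L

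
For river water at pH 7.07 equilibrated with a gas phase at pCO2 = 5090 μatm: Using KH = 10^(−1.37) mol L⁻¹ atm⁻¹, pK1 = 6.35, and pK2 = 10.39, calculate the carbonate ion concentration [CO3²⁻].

[CO3²⁻] = 0.545 μmol/L

[CO2*] = KH · pCO2 = 10^(−1.37) × 5090×10^-6 = 2.171×10^-4 mol/L
α₀ = 1/(1 + K1/[H⁺] + K1K2/[H⁺]²) = 1/(1 + 10^+0.72 + 10^-2.60) = 0.1600
DIC = [CO2*]/α₀ = 2.171×10^-4 / 0.1600 = 1.357 mmol/L
[CO3²⁻] = α₂·DIC; α₂ = 0.0004019, so [CO3²⁻] = 0.0004019 × 1.357 = 0.000545 mmol/L = 0.545 μmol/L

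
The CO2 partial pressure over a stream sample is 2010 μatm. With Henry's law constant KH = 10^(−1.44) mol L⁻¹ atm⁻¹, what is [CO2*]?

[CO2*] = 73.0 μmol/L

KH = 10^(−1.44) = 3.631×10^-2 mol L⁻¹ atm⁻¹
[CO2*] = KH · pCO2 = 3.631×10^-2 × 2010×10^-6 atm = 7.30×10^-5 mol/L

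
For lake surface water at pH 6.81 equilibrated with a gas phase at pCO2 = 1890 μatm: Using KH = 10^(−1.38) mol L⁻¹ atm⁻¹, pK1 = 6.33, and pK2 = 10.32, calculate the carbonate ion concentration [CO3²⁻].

[CO3²⁻] = 0.0735 μmol/L

[CO2*] = KH · pCO2 = 10^(−1.38) × 1890×10^-6 = 7.879×10^-5 mol/L
α₀ = 1/(1 + K1/[H⁺] + K1K2/[H⁺]²) = 1/(1 + 10^+0.48 + 10^-3.03) = 0.2487
DIC = [CO2*]/α₀ = 7.879×10^-5 / 0.2487 = 0.3168 mmol/L
[CO3²⁻] = α₂·DIC; α₂ = 0.0002321, so [CO3²⁻] = 0.0002321 × 0.3168 = 7.35×10^-5 mmol/L = 0.0735 μmol/L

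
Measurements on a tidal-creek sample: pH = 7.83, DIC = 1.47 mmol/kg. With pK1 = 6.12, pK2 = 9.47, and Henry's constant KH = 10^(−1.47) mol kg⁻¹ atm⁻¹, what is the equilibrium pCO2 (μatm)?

α₀ = 1 / (1 + K1/[H⁺] + K1K2/[H⁺]²) = 1 / (1 + 10^+1.71 + 10^+0.07)
   = 1 / (1 + 51.286 + 1.1749) = 1/53.461 = 0.01871
[CO2*] = α₀ × DIC = 0.01871 × 1.47 = 0.02750 mmol/kg
pCO2 = [CO2*]/KH = 2.750×10^-5 / 3.388×10^-2 = 811 μatm

pCO2 = 811 μatm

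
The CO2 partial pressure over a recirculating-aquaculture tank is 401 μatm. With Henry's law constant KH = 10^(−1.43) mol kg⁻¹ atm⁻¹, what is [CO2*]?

[CO2*] = 14.9 μmol/kg

KH = 10^(−1.43) = 3.715×10^-2 mol kg⁻¹ atm⁻¹
[CO2*] = KH · pCO2 = 3.715×10^-2 × 401×10^-6 atm = 1.49×10^-5 mol/kg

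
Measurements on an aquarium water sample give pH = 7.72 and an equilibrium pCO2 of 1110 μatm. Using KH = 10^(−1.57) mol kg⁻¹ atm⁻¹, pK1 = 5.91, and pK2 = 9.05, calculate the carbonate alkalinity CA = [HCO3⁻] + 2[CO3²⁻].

[CO2*] = KH · pCO2 = 10^(−1.57) × 1110×10^-6 = 2.988×10^-5 mol/kg
α₀ = 1/(1 + K1/[H⁺] + K1K2/[H⁺]²) = 1/(1 + 10^+1.81 + 10^+0.48) = 0.01458
DIC = [CO2*]/α₀ = 2.988×10^-5 / 0.01458 = 2.049 mmol/kg
CA = (α₁ + 2α₂)·DIC = (0.9414 + 2×0.04403) × 2.049 = 2.11 mmol/kg

CA = 2.11 mmol/kg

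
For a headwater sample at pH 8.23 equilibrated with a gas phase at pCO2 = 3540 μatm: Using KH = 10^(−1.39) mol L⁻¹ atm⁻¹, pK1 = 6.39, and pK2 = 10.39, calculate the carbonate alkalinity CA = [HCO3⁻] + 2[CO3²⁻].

CA = 10.1 mmol/L

[CO2*] = KH · pCO2 = 10^(−1.39) × 3540×10^-6 = 1.442×10^-4 mol/L
α₀ = 1/(1 + K1/[H⁺] + K1K2/[H⁺]²) = 1/(1 + 10^+1.84 + 10^-0.32) = 0.01415
DIC = [CO2*]/α₀ = 1.442×10^-4 / 0.01415 = 10.19 mmol/L
CA = (α₁ + 2α₂)·DIC = (0.9791 + 2×0.006774) × 10.19 = 10.1 mmol/L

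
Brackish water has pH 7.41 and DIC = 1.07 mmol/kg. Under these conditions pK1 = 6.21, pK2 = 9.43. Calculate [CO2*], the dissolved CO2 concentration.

α₀ = 1 / (1 + K1/[H⁺] + K1K2/[H⁺]²) = 1 / (1 + 10^+1.20 + 10^-0.82)
   = 1 / (1 + 15.849 + 0.15136) = 1/17.000 = 0.05882
[CO2*] = α₀ × DIC = 0.05882 × 1.07 = 0.0629 mmol/kg

[CO2*] = 0.0629 mmol/kg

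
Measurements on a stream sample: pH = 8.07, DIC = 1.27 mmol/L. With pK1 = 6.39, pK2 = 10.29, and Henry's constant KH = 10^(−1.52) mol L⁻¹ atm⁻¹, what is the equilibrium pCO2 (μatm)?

pCO2 = 856 μatm

α₀ = 1 / (1 + K1/[H⁺] + K1K2/[H⁺]²) = 1 / (1 + 10^+1.68 + 10^-0.54)
   = 1 / (1 + 47.863 + 0.28840) = 1/49.151 = 0.02035
[CO2*] = α₀ × DIC = 0.02035 × 1.27 = 0.02584 mmol/L
pCO2 = [CO2*]/KH = 2.584×10^-5 / 3.020×10^-2 = 856 μatm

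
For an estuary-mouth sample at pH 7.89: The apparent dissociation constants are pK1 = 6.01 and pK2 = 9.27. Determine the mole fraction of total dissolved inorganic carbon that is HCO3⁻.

α₁ = 1 / (1 + [H⁺]/K1 + K2/[H⁺]) = 1 / (1 + 10^-1.88 + 10^-1.38)
   = 1 / (1 + 0.013183 + 0.041687) = 1/1.0549 = 0.9480

α₁ = 0.948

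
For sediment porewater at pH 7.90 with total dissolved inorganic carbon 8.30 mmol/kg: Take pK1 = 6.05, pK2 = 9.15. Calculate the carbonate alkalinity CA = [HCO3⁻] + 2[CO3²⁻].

CA = [HCO3⁻] + 2[CO3²⁻] = (α₁ + 2α₂)·DIC
At pH 7.90: [H⁺]/K1 = 10^-1.85 = 0.014125, K2/[H⁺] = 10^-1.25 = 0.056234
α₁ = 1/(1 + 0.014125 + 0.056234) = 1/1.0704 = 0.9343; α₂ = α₁·K2/[H⁺] = 0.05254
α₁ + 2α₂ = 1.0393
CA = 1.0393 × 8.30 = 8.63 mmol/kg

CA = 8.63 mmol/kg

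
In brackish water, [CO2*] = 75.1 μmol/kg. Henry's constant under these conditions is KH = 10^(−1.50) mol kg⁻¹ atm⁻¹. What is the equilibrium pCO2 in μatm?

pCO2 = 2370 μatm

KH = 10^(−1.50) = 3.162×10^-2 mol kg⁻¹ atm⁻¹
pCO2 = [CO2*]/KH = 75.1×10^-6 / 3.162×10^-2 = 2.37×10^-3 atm = 2370 μatm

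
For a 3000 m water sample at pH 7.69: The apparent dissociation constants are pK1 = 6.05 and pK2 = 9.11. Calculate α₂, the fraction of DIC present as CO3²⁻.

α₂ = 1 / (1 + [H⁺]/K2 + [H⁺]²/(K1K2)) = 1 / (1 + 10^+1.42 + 10^-0.22)
   = 1 / (1 + 26.303 + 0.60256) = 1/27.905 = 0.03584

α₂ = 0.0358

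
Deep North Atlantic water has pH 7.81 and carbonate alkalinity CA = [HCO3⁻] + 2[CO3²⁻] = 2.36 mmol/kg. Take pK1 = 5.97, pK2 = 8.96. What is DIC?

DIC = 2.24 mmol/kg

CA = [HCO3⁻] + 2[CO3²⁻] = (α₁ + 2α₂)·DIC
At pH 7.81: [H⁺]/K1 = 10^-1.84 = 0.014454, K2/[H⁺] = 10^-1.15 = 0.070795
α₁ = 1/(1 + 0.014454 + 0.070795) = 1/1.0852 = 0.9214; α₂ = α₁·K2/[H⁺] = 0.06523
α₁ + 2α₂ = 1.0519
DIC = CA / (α₁ + 2α₂) = 2.36 / 1.0519 = 2.24 mmol/kg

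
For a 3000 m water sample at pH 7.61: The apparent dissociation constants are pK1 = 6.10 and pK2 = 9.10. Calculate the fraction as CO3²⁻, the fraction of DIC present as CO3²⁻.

α₂ = 1 / (1 + [H⁺]/K2 + [H⁺]²/(K1K2)) = 1 / (1 + 10^+1.49 + 10^-0.02)
   = 1 / (1 + 30.903 + 0.95499) = 1/32.858 = 0.03043

α₂ = 0.0304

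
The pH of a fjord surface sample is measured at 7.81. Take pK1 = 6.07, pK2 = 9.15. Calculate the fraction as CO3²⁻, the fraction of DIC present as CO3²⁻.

α₂ = 1 / (1 + [H⁺]/K2 + [H⁺]²/(K1K2)) = 1 / (1 + 10^+1.34 + 10^-0.40)
   = 1 / (1 + 21.878 + 0.39811) = 1/23.276 = 0.04296

α₂ = 0.0430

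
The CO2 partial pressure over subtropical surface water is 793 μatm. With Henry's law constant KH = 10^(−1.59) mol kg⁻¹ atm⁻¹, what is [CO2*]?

[CO2*] = 20.4 μmol/kg

KH = 10^(−1.59) = 2.570×10^-2 mol kg⁻¹ atm⁻¹
[CO2*] = KH · pCO2 = 2.570×10^-2 × 793×10^-6 atm = 2.04×10^-5 mol/kg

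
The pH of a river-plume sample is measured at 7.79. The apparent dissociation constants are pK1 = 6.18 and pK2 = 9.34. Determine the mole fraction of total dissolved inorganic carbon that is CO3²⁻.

α₂ = 0.0268

α₂ = 1 / (1 + [H⁺]/K2 + [H⁺]²/(K1K2)) = 1 / (1 + 10^+1.55 + 10^-0.06)
   = 1 / (1 + 35.481 + 0.87096) = 1/37.352 = 0.02677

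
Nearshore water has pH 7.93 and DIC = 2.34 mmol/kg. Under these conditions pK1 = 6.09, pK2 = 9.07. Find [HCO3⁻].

[HCO3⁻] = 2.15 mmol/kg

α₁ = 1 / (1 + [H⁺]/K1 + K2/[H⁺]) = 1 / (1 + 10^-1.84 + 10^-1.14)
   = 1 / (1 + 0.014454 + 0.072444) = 1/1.0869 = 0.9200
[HCO3⁻] = α₁ × DIC = 0.9200 × 2.34 = 2.15 mmol/kg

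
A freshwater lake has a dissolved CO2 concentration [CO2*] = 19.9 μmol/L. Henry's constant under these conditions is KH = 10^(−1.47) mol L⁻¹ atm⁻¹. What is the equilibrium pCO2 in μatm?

KH = 10^(−1.47) = 3.388×10^-2 mol L⁻¹ atm⁻¹
pCO2 = [CO2*]/KH = 19.9×10^-6 / 3.388×10^-2 = 5.87×10^-4 atm = 587 μatm

pCO2 = 587 μatm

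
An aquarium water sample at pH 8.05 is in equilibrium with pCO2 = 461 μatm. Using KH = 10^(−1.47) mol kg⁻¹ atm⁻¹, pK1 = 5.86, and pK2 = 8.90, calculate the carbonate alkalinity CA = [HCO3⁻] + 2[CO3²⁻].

[CO2*] = KH · pCO2 = 10^(−1.47) × 461×10^-6 = 1.562×10^-5 mol/kg
α₀ = 1/(1 + K1/[H⁺] + K1K2/[H⁺]²) = 1/(1 + 10^+2.19 + 10^+1.34) = 0.005626
DIC = [CO2*]/α₀ = 1.562×10^-5 / 0.005626 = 2.777 mmol/kg
CA = (α₁ + 2α₂)·DIC = (0.8713 + 2×0.1231) × 2.777 = 3.10 mmol/kg

CA = 3.10 mmol/kg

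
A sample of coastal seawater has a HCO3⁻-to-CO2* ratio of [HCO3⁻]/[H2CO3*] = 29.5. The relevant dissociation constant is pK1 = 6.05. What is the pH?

pH = 7.52

From K1 = [H⁺][HCO3⁻]/[H2CO3*]:  pH = pK1 + log₁₀([HCO3⁻]/[H2CO3*])
log₁₀(29.5) = +1.470
pH = 6.05 + (+1.470) = 7.52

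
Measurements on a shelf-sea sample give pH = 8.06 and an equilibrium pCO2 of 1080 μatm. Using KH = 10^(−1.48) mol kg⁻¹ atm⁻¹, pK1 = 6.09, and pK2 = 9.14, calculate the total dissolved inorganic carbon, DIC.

[CO2*] = KH · pCO2 = 10^(−1.48) × 1080×10^-6 = 3.576×10^-5 mol/kg
α₀ = 1/(1 + K1/[H⁺] + K1K2/[H⁺]²) = 1/(1 + 10^+1.97 + 10^+0.89) = 0.009795
DIC = [CO2*]/α₀ = 3.576×10^-5 / 0.009795 = 3.65 mmol/kg

DIC = 3.65 mmol/kg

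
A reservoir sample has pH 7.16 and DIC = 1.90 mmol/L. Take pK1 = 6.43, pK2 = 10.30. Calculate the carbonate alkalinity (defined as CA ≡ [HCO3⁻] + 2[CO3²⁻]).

CA = 1.60 mmol/L

CA = [HCO3⁻] + 2[CO3²⁻] = (α₁ + 2α₂)·DIC
At pH 7.16: [H⁺]/K1 = 10^-0.73 = 0.18621, K2/[H⁺] = 10^-3.14 = 0.00072444
α₁ = 1/(1 + 0.18621 + 0.00072444) = 1/1.1869 = 0.8425; α₂ = α₁·K2/[H⁺] = 0.0006103
α₁ + 2α₂ = 0.8437
CA = 0.8437 × 1.90 = 1.60 mmol/L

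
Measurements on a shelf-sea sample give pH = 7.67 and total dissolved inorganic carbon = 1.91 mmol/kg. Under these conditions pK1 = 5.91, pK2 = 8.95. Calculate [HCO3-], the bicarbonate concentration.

[HCO3⁻] = 1.79 mmol/kg

α₁ = 1 / (1 + [H⁺]/K1 + K2/[H⁺]) = 1 / (1 + 10^-1.76 + 10^-1.28)
   = 1 / (1 + 0.017378 + 0.052481) = 1/1.0699 = 0.9347
[HCO3⁻] = α₁ × DIC = 0.9347 × 1.91 = 1.79 mmol/kg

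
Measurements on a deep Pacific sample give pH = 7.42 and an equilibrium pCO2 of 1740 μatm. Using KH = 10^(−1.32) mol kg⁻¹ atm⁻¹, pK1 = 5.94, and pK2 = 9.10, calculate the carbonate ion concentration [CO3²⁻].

[CO3²⁻] = 0.0525 mmol/kg

[CO2*] = KH · pCO2 = 10^(−1.32) × 1740×10^-6 = 8.328×10^-5 mol/kg
α₀ = 1/(1 + K1/[H⁺] + K1K2/[H⁺]²) = 1/(1 + 10^+1.48 + 10^-0.20) = 0.03142
DIC = [CO2*]/α₀ = 8.328×10^-5 / 0.03142 = 2.651 mmol/kg
[CO3²⁻] = α₂·DIC; α₂ = 0.01982, so [CO3²⁻] = 0.01982 × 2.651 = 0.0525 mmol/kg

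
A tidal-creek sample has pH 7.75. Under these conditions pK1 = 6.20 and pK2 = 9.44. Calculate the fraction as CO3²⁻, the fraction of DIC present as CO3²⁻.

α₂ = 1 / (1 + [H⁺]/K2 + [H⁺]²/(K1K2)) = 1 / (1 + 10^+1.69 + 10^+0.14)
   = 1 / (1 + 48.978 + 1.3804) = 1/51.358 = 0.01947

α₂ = 0.0195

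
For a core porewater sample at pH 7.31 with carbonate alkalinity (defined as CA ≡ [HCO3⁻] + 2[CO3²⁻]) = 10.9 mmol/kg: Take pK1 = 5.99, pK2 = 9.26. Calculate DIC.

DIC = 11.3 mmol/kg

CA = [HCO3⁻] + 2[CO3²⁻] = (α₁ + 2α₂)·DIC
At pH 7.31: [H⁺]/K1 = 10^-1.32 = 0.047863, K2/[H⁺] = 10^-1.95 = 0.011220
α₁ = 1/(1 + 0.047863 + 0.011220) = 1/1.0591 = 0.9442; α₂ = α₁·K2/[H⁺] = 0.01059
α₁ + 2α₂ = 0.9654
DIC = CA / (α₁ + 2α₂) = 10.9 / 0.9654 = 11.3 mmol/kg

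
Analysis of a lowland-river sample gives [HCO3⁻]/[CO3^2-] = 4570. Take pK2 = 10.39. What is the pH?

From K2 = [H⁺][CO3^2-]/[HCO3⁻]:  pH = pK2 − log₁₀([HCO3⁻]/[CO3^2-])
log₁₀(4570) = +3.660
pH = 10.39 − (+3.660) = 6.73

pH = 6.73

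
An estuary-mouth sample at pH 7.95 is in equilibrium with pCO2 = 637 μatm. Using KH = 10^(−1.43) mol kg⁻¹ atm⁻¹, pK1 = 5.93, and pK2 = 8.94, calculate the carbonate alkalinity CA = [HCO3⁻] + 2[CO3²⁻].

[CO2*] = KH · pCO2 = 10^(−1.43) × 637×10^-6 = 2.367×10^-5 mol/kg
α₀ = 1/(1 + K1/[H⁺] + K1K2/[H⁺]²) = 1/(1 + 10^+2.02 + 10^+1.03) = 0.008589
DIC = [CO2*]/α₀ = 2.367×10^-5 / 0.008589 = 2.755 mmol/kg
CA = (α₁ + 2α₂)·DIC = (0.8994 + 2×0.09203) × 2.755 = 2.99 mmol/kg

CA = 2.99 mmol/kg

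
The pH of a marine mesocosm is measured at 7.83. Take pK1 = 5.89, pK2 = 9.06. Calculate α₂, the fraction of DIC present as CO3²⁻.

α₂ = 1 / (1 + [H⁺]/K2 + [H⁺]²/(K1K2)) = 1 / (1 + 10^+1.23 + 10^-0.71)
   = 1 / (1 + 16.982 + 0.19498) = 1/18.177 = 0.05501

α₂ = 0.0550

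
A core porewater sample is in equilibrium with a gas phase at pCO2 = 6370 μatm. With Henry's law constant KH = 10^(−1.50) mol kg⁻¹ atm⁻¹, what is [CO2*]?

KH = 10^(−1.50) = 3.162×10^-2 mol kg⁻¹ atm⁻¹
[CO2*] = KH · pCO2 = 3.162×10^-2 × 6370×10^-6 atm = 2.01×10^-4 mol/kg

[CO2*] = 201 μmol/kg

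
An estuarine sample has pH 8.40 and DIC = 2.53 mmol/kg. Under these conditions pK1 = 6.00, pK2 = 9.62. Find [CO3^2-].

α₂ = 1 / (1 + [H⁺]/K2 + [H⁺]²/(K1K2)) = 1 / (1 + 10^+1.22 + 10^-1.18)
   = 1 / (1 + 16.596 + 0.066069) = 1/17.662 = 0.05662
[CO3²⁻] = α₂ × DIC = 0.05662 × 2.53 = 0.143 mmol/kg

[CO3²⁻] = 0.143 mmol/kg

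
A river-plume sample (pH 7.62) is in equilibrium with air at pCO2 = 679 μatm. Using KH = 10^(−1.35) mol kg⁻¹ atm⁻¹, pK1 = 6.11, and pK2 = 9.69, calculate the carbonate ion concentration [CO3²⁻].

[CO2*] = KH · pCO2 = 10^(−1.35) × 679×10^-6 = 3.033×10^-5 mol/kg
α₀ = 1/(1 + K1/[H⁺] + K1K2/[H⁺]²) = 1/(1 + 10^+1.51 + 10^-0.56) = 0.02973
DIC = [CO2*]/α₀ = 3.033×10^-5 / 0.02973 = 1.020 mmol/kg
[CO3²⁻] = α₂·DIC; α₂ = 0.008189, so [CO3²⁻] = 0.008189 × 1.020 = 0.00835 mmol/kg = 8.35 μmol/kg

[CO3²⁻] = 8.35 μmol/kg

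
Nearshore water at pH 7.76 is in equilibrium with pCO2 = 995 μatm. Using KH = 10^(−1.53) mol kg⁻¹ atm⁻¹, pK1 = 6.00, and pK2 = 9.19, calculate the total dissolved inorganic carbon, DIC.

DIC = 1.78 mmol/kg

[CO2*] = KH · pCO2 = 10^(−1.53) × 995×10^-6 = 2.936×10^-5 mol/kg
α₀ = 1/(1 + K1/[H⁺] + K1K2/[H⁺]²) = 1/(1 + 10^+1.76 + 10^+0.33) = 0.01648
DIC = [CO2*]/α₀ = 2.936×10^-5 / 0.01648 = 1.78 mmol/kg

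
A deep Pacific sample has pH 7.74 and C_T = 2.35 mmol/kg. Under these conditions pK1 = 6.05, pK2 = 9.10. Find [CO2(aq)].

[CO2*] = 0.0451 mmol/kg

α₀ = 1 / (1 + K1/[H⁺] + K1K2/[H⁺]²) = 1 / (1 + 10^+1.69 + 10^+0.33)
   = 1 / (1 + 48.978 + 2.1380) = 1/52.116 = 0.01919
[CO2*] = α₀ × DIC = 0.01919 × 2.35 = 0.0451 mmol/kg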